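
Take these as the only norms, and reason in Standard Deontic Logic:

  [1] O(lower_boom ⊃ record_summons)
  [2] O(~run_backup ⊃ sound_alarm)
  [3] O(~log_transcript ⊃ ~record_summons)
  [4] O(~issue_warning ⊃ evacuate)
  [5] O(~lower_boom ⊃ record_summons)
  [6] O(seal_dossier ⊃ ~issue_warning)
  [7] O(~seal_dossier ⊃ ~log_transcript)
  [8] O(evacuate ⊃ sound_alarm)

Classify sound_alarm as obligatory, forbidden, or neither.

Premises 1 and 5 cover both cases: O(lower_boom ⊃ record_summons) and O(~lower_boom ⊃ record_summons). Since lower_boom ∨ ~lower_boom is a tautology, O(record_summons) follows.
Premise 3, O(~log_transcript ⊃ ~record_summons), contraposes to O(record_summons ⊃ log_transcript); with O(record_summons) we get O(log_transcript).
Premise 7 is O(~seal_dossier ⊃ ~log_transcript); contrapositively O(log_transcript ⊃ seal_dossier). Since O(log_transcript) holds, K gives O(seal_dossier).
From O(seal_dossier) and premise 6, O(seal_dossier ⊃ ~issue_warning), we obtain O(~issue_warning).
With premise 4, O(~issue_warning ⊃ evacuate), the K-axiom yields O(evacuate).
From O(evacuate) and premise 8, O(evacuate ⊃ sound_alarm), we obtain O(sound_alarm).
Premise 2 does not contribute to this derivation.
Hence sound_alarm is obligatory.

Obligatory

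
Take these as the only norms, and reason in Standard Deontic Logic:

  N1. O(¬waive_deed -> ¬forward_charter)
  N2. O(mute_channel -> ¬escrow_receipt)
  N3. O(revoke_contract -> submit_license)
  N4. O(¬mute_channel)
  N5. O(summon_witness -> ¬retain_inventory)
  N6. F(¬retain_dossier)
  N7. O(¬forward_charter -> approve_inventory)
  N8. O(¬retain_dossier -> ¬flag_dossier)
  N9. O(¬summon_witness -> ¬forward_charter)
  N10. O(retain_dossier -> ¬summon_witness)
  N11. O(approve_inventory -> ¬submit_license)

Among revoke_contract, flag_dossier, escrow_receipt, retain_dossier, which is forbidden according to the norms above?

revoke_contract

F(¬retain_dossier) at premise 6 means O(retain_dossier).
With premise 10, O(retain_dossier -> ¬summon_witness), the K-axiom yields O(¬summon_witness).
With premise 9, O(¬summon_witness -> ¬forward_charter), the K-axiom yields O(¬forward_charter).
Premise 7 is O(¬forward_charter -> approve_inventory); since O(¬forward_charter), deontic closure gives O(approve_inventory).
Applying K to premise 11 (O(approve_inventory -> ¬submit_license)) and O(approve_inventory) yields O(¬submit_license).
Premise 3 is O(revoke_contract -> submit_license); contrapositively O(¬submit_license -> ¬revoke_contract). Since O(¬submit_license) holds, K gives O(¬revoke_contract).
So O(¬revoke_contract) holds, i.e. revoke_contract is forbidden. None of the other listed options is forbidden under the premises.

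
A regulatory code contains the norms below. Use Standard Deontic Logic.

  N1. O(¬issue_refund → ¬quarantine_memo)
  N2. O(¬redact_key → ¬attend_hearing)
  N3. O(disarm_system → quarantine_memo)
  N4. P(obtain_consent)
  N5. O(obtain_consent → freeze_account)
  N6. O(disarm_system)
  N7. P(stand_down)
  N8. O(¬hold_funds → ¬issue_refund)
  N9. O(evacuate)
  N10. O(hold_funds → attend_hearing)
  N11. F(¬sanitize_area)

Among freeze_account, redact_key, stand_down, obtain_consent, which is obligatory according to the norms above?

redact_key

Premise 6 gives O(disarm_system).
Applying K to premise 3 (O(disarm_system → quarantine_memo)) and O(disarm_system) yields O(quarantine_memo).
The contrapositive of premise 1 (O(¬issue_refund → ¬quarantine_memo)) is O(quarantine_memo → issue_refund), and O(quarantine_memo) is already established, so O(issue_refund).
The contrapositive of premise 8 (O(¬hold_funds → ¬issue_refund)) is O(issue_refund → hold_funds), and O(issue_refund) is already established, so O(hold_funds).
Premise 10 is O(hold_funds → attend_hearing); since O(hold_funds), deontic closure gives O(attend_hearing).
Premise 2, O(¬redact_key → ¬attend_hearing), contraposes to O(attend_hearing → redact_key); with O(attend_hearing) we get O(redact_key).
So O(redact_key) holds — redact_key is obligatory. None of the other listed options is made obligatory by any chain of premises.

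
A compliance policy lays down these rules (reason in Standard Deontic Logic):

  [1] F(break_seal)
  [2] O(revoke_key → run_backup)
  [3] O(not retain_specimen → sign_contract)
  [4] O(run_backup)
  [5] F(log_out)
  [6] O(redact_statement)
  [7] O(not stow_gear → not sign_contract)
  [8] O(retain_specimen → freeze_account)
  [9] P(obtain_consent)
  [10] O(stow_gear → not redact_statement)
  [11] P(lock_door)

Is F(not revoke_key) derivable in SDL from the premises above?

Premise 2 is O(revoke_key → run_backup); even if O(run_backup) held, inferring O(revoke_key) would be affirming the consequent — invalid.
No other premise forces O(revoke_key). An ideal world satisfying every premise can still have not revoke_key true, so F(not revoke_key) is not derivable.

No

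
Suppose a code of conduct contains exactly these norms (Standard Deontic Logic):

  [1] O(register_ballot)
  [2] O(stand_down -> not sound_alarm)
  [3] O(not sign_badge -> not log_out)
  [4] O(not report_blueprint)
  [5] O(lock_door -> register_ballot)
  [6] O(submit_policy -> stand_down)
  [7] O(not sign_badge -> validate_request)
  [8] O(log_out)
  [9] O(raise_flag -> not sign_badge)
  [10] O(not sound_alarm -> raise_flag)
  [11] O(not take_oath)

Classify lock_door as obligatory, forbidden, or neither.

Neither

Premise 5 is O(lock_door -> register_ballot); even if O(register_ballot) held, inferring O(lock_door) would be affirming the consequent — invalid.
No premise or chain of K-axiom applications forces O(lock_door), and none forces O(not lock_door). So lock_door is neither obligatory nor forbidden under these norms.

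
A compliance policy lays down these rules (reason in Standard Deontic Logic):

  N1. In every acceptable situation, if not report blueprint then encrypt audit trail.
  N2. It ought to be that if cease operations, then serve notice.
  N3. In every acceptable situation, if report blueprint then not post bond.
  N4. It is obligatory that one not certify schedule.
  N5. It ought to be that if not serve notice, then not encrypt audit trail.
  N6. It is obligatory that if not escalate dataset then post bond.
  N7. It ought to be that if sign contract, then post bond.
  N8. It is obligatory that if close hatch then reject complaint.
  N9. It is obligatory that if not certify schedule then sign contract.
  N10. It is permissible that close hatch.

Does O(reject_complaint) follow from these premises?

No

Premise 8 is O(close_hatch → reject_complaint), but O(close_hatch) is not derivable from the premises (the permission P(close_hatch) asserts only ¬O(¬close_hatch), not O(close_hatch)), so it does not yield O(reject_complaint).
No other premise forces O(reject_complaint). An ideal world satisfying every premise can still have reject_complaint false, so O(reject_complaint) is not derivable.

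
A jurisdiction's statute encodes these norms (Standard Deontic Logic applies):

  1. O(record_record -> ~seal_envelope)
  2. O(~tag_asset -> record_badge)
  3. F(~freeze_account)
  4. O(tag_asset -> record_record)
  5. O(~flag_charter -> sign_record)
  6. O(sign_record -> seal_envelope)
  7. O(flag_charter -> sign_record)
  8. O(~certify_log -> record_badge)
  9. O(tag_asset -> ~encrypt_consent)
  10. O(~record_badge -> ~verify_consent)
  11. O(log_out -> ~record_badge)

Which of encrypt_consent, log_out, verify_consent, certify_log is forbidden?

Premises 7 and 5 cover both cases: O(flag_charter -> sign_record) and O(~flag_charter -> sign_record). Since flag_charter ∨ ~flag_charter is a tautology, O(sign_record) follows.
With premise 6, O(sign_record -> seal_envelope), the K-axiom yields O(seal_envelope).
Premise 1, O(record_record -> ~seal_envelope), contraposes to O(seal_envelope -> ~record_record); with O(seal_envelope) we get O(~record_record).
Premise 4, O(tag_asset -> record_record), contraposes to O(~record_record -> ~tag_asset); with O(~record_record) we get O(~tag_asset).
Premise 2 is O(~tag_asset -> record_badge); since O(~tag_asset), deontic closure gives O(record_badge).
Premise 11, O(log_out -> ~record_badge), contraposes to O(record_badge -> ~log_out); with O(record_badge) we get O(~log_out).
So O(~log_out) holds, i.e. log_out is forbidden. None of the other listed options is forbidden under the premises.

log_out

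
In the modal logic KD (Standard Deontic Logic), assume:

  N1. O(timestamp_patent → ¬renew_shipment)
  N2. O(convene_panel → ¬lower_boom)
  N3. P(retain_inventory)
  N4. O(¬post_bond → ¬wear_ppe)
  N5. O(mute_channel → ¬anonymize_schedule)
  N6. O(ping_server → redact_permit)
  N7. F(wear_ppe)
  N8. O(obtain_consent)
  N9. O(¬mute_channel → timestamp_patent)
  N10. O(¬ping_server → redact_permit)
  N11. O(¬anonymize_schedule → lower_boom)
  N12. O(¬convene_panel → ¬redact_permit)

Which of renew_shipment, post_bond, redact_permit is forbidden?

renew_shipment

Premises 10 and 6 are O(¬ping_server → redact_permit) and O(ping_server → redact_permit); every ideal world satisfies ¬ping_server or ping_server, so in either case redact_permit holds — hence O(redact_permit).
The contrapositive of premise 12 (O(¬convene_panel → ¬redact_permit)) is O(redact_permit → convene_panel), and O(redact_permit) is already established, so O(convene_panel).
Applying K to premise 2 (O(convene_panel → ¬lower_boom)) and O(convene_panel) yields O(¬lower_boom).
Premise 11, O(¬anonymize_schedule → lower_boom), contraposes to O(¬lower_boom → anonymize_schedule); with O(¬lower_boom) we get O(anonymize_schedule).
Premise 5 is O(mute_channel → ¬anonymize_schedule); contrapositively O(anonymize_schedule → ¬mute_channel). Since O(anonymize_schedule) holds, K gives O(¬mute_channel).
With premise 9, O(¬mute_channel → timestamp_patent), the K-axiom yields O(timestamp_patent).
Premise 1 is O(timestamp_patent → ¬renew_shipment); since O(timestamp_patent), deontic closure gives O(¬renew_shipment).
So O(¬renew_shipment) holds, i.e. renew_shipment is forbidden. None of the other listed options is forbidden under the premises.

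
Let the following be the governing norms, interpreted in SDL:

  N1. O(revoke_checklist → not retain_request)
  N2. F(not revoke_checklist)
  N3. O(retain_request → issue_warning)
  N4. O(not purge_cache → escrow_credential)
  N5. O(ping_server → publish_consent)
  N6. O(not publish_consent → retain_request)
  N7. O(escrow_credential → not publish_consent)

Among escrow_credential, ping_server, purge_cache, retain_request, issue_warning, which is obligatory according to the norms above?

Premise 2 is F(not revoke_checklist), i.e. O(revoke_checklist).
From O(revoke_checklist) and premise 1, O(revoke_checklist → not retain_request), we obtain O(not retain_request).
The contrapositive of premise 6 (O(not publish_consent → retain_request)) is O(not retain_request → publish_consent), and O(not retain_request) is already established, so O(publish_consent).
Premise 7, O(escrow_credential → not publish_consent), contraposes to O(publish_consent → not escrow_credential); with O(publish_consent) we get O(not escrow_credential).
Premise 4 is O(not purge_cache → escrow_credential); contrapositively O(not escrow_credential → purge_cache). Since O(not escrow_credential) holds, K gives O(purge_cache).
So O(purge_cache) holds — purge_cache is obligatory. None of the other listed options is made obligatory by any chain of premises.

purge_cache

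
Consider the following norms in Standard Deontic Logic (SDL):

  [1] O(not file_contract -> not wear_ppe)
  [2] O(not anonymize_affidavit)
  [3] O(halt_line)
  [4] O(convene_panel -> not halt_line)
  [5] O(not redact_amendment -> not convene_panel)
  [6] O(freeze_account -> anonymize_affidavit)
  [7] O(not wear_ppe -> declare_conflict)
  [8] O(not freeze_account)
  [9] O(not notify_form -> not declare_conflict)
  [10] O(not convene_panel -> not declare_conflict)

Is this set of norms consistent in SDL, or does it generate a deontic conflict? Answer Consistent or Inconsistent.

Premise 6 is O(freeze_account -> anonymize_affidavit), but O(freeze_account) is not derivable from the premises, so it does not yield O(anonymize_affidavit).
So O(anonymize_affidavit) is not derivable, and the apparent clash with O(not anonymize_affidavit) does not arise.
A world satisfying every obligation exists (e.g. anonymize_affidavit=false, convene_panel=false, declare_conflict=false, file_contract=true, freeze_account=false, halt_line=true, notify_form=false, redact_amendment=false, wear_ppe=true); no atom is both obligatory and forbidden, so the set is consistent.

Consistent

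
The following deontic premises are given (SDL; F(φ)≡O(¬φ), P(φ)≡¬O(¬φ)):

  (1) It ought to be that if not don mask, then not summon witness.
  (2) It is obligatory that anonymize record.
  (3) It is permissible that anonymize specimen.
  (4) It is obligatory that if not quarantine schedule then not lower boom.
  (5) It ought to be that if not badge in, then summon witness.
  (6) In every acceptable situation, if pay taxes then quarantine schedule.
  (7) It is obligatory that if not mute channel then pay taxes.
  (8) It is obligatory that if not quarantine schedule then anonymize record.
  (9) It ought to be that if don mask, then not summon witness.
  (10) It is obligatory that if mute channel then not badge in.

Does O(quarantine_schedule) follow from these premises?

Premises 9 and 1 cover both cases: O(don_mask → ¬summon_witness) and O(¬don_mask → ¬summon_witness). Since don_mask ∨ ¬don_mask is a tautology, O(¬summon_witness) follows.
Premise 5 is O(¬badge_in → summon_witness); contrapositively O(¬summon_witness → badge_in). Since O(¬summon_witness) holds, K gives O(badge_in).
Premise 10, O(mute_channel → ¬badge_in), contraposes to O(badge_in → ¬mute_channel); with O(badge_in) we get O(¬mute_channel).
From O(¬mute_channel) and premise 7, O(¬mute_channel → pay_taxes), we obtain O(pay_taxes).
Premise 6 is O(pay_taxes → quarantine_schedule); since O(pay_taxes), deontic closure gives O(quarantine_schedule).
Premises 2, 3, 4, 8 do not contribute to this derivation.
So O(quarantine_schedule) follows.

Yes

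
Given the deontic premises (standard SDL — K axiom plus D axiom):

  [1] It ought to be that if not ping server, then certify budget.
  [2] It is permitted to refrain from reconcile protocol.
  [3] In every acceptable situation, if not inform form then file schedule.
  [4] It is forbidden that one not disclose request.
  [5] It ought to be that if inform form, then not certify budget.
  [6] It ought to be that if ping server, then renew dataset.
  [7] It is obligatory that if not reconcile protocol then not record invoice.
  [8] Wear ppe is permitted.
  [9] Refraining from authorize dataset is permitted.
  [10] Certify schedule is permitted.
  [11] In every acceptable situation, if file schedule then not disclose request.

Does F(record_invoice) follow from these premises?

Premise 7 is O(¬reconcile_protocol → ¬record_invoice), but O(¬reconcile_protocol) is not derivable from the premises (the permission P(¬reconcile_protocol) asserts only ¬O(reconcile_protocol), not O(¬reconcile_protocol)), so it does not yield O(¬record_invoice).
No other premise forces O(¬record_invoice). An ideal world satisfying every premise can still have record_invoice true, so F(record_invoice) is not derivable.

No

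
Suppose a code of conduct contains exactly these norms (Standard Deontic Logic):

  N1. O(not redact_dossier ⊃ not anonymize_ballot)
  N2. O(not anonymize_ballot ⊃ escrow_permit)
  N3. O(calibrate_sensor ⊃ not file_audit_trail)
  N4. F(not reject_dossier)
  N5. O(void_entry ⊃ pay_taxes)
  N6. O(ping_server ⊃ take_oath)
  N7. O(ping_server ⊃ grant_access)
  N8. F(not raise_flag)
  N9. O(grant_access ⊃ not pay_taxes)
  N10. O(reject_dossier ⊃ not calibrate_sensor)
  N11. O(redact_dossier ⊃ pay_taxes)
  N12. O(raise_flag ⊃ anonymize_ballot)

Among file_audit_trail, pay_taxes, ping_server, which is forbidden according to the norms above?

ping_server

Premise 8, F(not raise_flag), is equivalent to O(raise_flag).
Premise 12 is O(raise_flag ⊃ anonymize_ballot); since O(raise_flag), deontic closure gives O(anonymize_ballot).
The contrapositive of premise 1 (O(not redact_dossier ⊃ not anonymize_ballot)) is O(anonymize_ballot ⊃ redact_dossier), and O(anonymize_ballot) is already established, so O(redact_dossier).
From O(redact_dossier) and premise 11, O(redact_dossier ⊃ pay_taxes), we obtain O(pay_taxes).
Premise 9 is O(grant_access ⊃ not pay_taxes); contrapositively O(pay_taxes ⊃ not grant_access). Since O(pay_taxes) holds, K gives O(not grant_access).
Premise 7 is O(ping_server ⊃ grant_access); contrapositively O(not grant_access ⊃ not ping_server). Since O(not grant_access) holds, K gives O(not ping_server).
So O(not ping_server) holds, i.e. ping_server is forbidden. None of the other listed options is forbidden under the premises.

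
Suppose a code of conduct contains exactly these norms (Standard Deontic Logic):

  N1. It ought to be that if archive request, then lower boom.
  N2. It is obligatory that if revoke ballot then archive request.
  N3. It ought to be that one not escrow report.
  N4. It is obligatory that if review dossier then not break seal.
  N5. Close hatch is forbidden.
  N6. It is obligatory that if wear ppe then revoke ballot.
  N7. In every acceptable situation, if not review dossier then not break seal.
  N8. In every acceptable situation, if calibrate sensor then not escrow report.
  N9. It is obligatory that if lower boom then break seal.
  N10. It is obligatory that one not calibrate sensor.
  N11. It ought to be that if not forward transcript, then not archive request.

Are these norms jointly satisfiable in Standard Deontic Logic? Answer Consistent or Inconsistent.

Consistent

Premise 8 is O(calibrate_sensor → ¬escrow_report); even if O(¬escrow_report) held, inferring O(calibrate_sensor) would be affirming the consequent — invalid.
So O(calibrate_sensor) is not derivable, and the apparent clash with O(¬calibrate_sensor) does not arise.
A world satisfying every obligation exists (e.g. archive_request=false, break_seal=false, calibrate_sensor=false, close_hatch=false, escrow_report=false, forward_transcript=false, lower_boom=false, review_dossier=false, revoke_ballot=false, wear_ppe=false); no atom is both obligatory and forbidden, so the set is consistent.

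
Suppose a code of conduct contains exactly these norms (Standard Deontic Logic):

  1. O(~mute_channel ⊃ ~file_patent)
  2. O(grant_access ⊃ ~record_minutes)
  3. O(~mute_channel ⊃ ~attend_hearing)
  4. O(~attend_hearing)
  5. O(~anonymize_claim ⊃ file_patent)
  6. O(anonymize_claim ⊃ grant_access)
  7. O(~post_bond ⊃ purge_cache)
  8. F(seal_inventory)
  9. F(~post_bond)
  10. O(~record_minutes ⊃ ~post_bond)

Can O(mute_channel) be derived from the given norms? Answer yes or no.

Premise 9, F(~post_bond), is equivalent to O(post_bond).
Premise 10, O(~record_minutes ⊃ ~post_bond), contraposes to O(post_bond ⊃ record_minutes); with O(post_bond) we get O(record_minutes).
The contrapositive of premise 2 (O(grant_access ⊃ ~record_minutes)) is O(record_minutes ⊃ ~grant_access), and O(record_minutes) is already established, so O(~grant_access).
Premise 6 is O(anonymize_claim ⊃ grant_access); contrapositively O(~grant_access ⊃ ~anonymize_claim). Since O(~grant_access) holds, K gives O(~anonymize_claim).
Premise 5 is O(~anonymize_claim ⊃ file_patent); since O(~anonymize_claim), deontic closure gives O(file_patent).
The contrapositive of premise 1 (O(~mute_channel ⊃ ~file_patent)) is O(file_patent ⊃ mute_channel), and O(file_patent) is already established, so O(mute_channel).
Premises 3, 4, 7, 8 do not contribute to this derivation.
So O(mute_channel) follows.

Yes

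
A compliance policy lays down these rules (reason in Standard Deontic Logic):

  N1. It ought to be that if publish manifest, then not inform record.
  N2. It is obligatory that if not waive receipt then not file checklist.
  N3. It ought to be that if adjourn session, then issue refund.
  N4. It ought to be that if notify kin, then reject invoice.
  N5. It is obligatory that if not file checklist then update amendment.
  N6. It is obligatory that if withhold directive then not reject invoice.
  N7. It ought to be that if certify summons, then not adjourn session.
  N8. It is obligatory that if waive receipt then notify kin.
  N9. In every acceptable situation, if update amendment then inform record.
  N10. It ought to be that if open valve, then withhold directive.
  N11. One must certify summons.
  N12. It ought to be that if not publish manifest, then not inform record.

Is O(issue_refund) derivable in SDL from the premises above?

No

Premise 3 is O(adjourn_session → issue_refund), but O(adjourn_session) is not derivable from the premises, so it does not yield O(issue_refund).
No other premise forces O(issue_refund). An ideal world satisfying every premise can still have issue_refund false, so O(issue_refund) is not derivable.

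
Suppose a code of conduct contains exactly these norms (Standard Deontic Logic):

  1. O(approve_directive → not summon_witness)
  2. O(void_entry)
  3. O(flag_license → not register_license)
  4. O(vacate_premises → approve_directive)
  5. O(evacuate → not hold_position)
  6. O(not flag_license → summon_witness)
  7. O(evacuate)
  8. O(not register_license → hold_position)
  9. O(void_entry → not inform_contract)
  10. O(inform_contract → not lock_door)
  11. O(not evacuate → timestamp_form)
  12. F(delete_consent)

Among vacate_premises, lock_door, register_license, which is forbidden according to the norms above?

Premise 7 states O(evacuate) outright.
From O(evacuate) and premise 5, O(evacuate → not hold_position), we obtain O(not hold_position).
The contrapositive of premise 8 (O(not register_license → hold_position)) is O(not hold_position → register_license), and O(not hold_position) is already established, so O(register_license).
The contrapositive of premise 3 (O(flag_license → not register_license)) is O(register_license → not flag_license), and O(register_license) is already established, so O(not flag_license).
Applying K to premise 6 (O(not flag_license → summon_witness)) and O(not flag_license) yields O(summon_witness).
Premise 1 is O(approve_directive → not summon_witness); contrapositively O(summon_witness → not approve_directive). Since O(summon_witness) holds, K gives O(not approve_directive).
The contrapositive of premise 4 (O(vacate_premises → approve_directive)) is O(not approve_directive → not vacate_premises), and O(not approve_directive) is already established, so O(not vacate_premises).
So O(not vacate_premises) holds, i.e. vacate_premises is forbidden. None of the other listed options is forbidden under the premises.

vacate_premises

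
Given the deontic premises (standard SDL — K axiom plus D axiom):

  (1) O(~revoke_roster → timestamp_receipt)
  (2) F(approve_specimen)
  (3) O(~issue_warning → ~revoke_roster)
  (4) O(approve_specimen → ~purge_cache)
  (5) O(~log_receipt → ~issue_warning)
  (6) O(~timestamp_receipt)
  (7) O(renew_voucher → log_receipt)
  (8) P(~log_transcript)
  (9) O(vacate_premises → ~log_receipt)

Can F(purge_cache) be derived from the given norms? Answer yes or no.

Premise 4 is O(approve_specimen → ~purge_cache), but O(approve_specimen) is not derivable from the premises, so it does not yield O(~purge_cache).
No other premise forces O(~purge_cache). An ideal world satisfying every premise can still have purge_cache true, so F(purge_cache) is not derivable.

No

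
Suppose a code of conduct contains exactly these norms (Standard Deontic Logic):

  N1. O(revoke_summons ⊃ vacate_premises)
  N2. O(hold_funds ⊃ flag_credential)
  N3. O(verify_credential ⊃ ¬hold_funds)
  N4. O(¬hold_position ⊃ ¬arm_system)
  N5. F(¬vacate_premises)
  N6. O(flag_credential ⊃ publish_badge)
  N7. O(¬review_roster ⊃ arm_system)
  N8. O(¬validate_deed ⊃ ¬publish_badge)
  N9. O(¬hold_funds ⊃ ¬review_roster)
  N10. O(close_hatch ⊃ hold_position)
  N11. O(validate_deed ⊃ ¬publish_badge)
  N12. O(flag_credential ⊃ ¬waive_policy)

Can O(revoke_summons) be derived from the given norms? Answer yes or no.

No

Premise 1 is O(revoke_summons ⊃ vacate_premises); even if O(vacate_premises) held, inferring O(revoke_summons) would be affirming the consequent — invalid.
No other premise forces O(revoke_summons). An ideal world satisfying every premise can still have revoke_summons false, so O(revoke_summons) is not derivable.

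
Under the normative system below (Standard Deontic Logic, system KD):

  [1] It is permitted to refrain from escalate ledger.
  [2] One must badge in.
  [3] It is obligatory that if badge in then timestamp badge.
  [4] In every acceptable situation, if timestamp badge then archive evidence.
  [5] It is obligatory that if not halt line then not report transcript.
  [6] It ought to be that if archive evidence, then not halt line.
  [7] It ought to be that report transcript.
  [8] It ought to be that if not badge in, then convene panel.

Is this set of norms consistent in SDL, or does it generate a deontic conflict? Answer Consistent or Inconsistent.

Inconsistent

Premise 2 gives O(badge_in).
From O(badge_in) and premise 3, O(badge_in → timestamp_badge), we obtain O(timestamp_badge).
From O(timestamp_badge) and premise 4, O(timestamp_badge → archive_evidence), we obtain O(archive_evidence).
Premise 6 is O(archive_evidence → ¬halt_line); since O(archive_evidence), deontic closure gives O(¬halt_line).
From O(¬halt_line) and premise 5, O(¬halt_line → ¬report_transcript), we obtain O(¬report_transcript).
However, premise 7 gives O(report_transcript).
We now have both O(¬report_transcript) and O(report_transcript) — report_transcript is simultaneously obligatory and forbidden, violating the D-axiom.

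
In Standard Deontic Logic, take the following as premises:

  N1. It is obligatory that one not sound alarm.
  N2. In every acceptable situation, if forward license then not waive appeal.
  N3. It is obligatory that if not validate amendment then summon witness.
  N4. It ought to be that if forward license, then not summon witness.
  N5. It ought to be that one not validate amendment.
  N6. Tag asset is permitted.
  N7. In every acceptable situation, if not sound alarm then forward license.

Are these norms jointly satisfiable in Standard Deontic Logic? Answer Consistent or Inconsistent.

Premise 5 states O(¬validate_amendment) outright.
With premise 3, O(¬validate_amendment → summon_witness), the K-axiom yields O(summon_witness).
The contrapositive of premise 4 (O(forward_license → ¬summon_witness)) is O(summon_witness → ¬forward_license), and O(summon_witness) is already established, so O(¬forward_license).
Premise 7 is O(¬sound_alarm → forward_license); contrapositively O(¬forward_license → sound_alarm). Since O(¬forward_license) holds, K gives O(sound_alarm).
Yet premise 1 states O(¬sound_alarm).
We now have both O(sound_alarm) and O(¬sound_alarm) — sound_alarm is simultaneously obligatory and forbidden, violating the D-axiom.

Inconsistent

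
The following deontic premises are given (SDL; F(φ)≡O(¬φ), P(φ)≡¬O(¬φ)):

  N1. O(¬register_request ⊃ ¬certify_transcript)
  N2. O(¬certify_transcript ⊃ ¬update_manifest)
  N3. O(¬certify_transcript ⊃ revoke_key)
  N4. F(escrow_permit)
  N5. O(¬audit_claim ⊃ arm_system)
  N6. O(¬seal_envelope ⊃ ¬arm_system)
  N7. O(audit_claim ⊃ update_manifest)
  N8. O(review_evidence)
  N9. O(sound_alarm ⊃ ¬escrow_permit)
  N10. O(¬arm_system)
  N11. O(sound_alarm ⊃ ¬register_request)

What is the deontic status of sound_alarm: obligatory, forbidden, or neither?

From premise 10 we have O(¬arm_system).
Premise 5, O(¬audit_claim ⊃ arm_system), contraposes to O(¬arm_system ⊃ audit_claim); with O(¬arm_system) we get O(audit_claim).
From O(audit_claim) and premise 7, O(audit_claim ⊃ update_manifest), we obtain O(update_manifest).
Premise 2 is O(¬certify_transcript ⊃ ¬update_manifest); contrapositively O(update_manifest ⊃ certify_transcript). Since O(update_manifest) holds, K gives O(certify_transcript).
The contrapositive of premise 1 (O(¬register_request ⊃ ¬certify_transcript)) is O(certify_transcript ⊃ register_request), and O(certify_transcript) is already established, so O(register_request).
Premise 11 is O(sound_alarm ⊃ ¬register_request); contrapositively O(register_request ⊃ ¬sound_alarm). Since O(register_request) holds, K gives O(¬sound_alarm).
Premises 3, 4, 6, 8, 9 do not contribute to this derivation.
Thus O(¬sound_alarm), which is F(sound_alarm): sound_alarm is forbidden.

Forbidden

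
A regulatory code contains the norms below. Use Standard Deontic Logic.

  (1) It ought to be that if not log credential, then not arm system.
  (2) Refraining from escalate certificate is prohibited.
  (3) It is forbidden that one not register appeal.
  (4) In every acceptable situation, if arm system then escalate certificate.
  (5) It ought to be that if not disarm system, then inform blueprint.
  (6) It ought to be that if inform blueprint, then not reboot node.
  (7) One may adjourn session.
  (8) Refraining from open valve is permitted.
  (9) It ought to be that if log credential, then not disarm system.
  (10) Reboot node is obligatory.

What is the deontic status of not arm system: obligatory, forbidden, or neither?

From premise 10 we have O(reboot_node).
Premise 6 is O(inform_blueprint → ¬reboot_node); contrapositively O(reboot_node → ¬inform_blueprint). Since O(reboot_node) holds, K gives O(¬inform_blueprint).
Premise 5 is O(¬disarm_system → inform_blueprint); contrapositively O(¬inform_blueprint → disarm_system). Since O(¬inform_blueprint) holds, K gives O(disarm_system).
Premise 9, O(log_credential → ¬disarm_system), contraposes to O(disarm_system → ¬log_credential); with O(disarm_system) we get O(¬log_credential).
Applying K to premise 1 (O(¬log_credential → ¬arm_system)) and O(¬log_credential) yields O(¬arm_system).
Premises 2, 3, 4, 7, 8 do not contribute to this derivation.
Hence ¬arm_system is obligatory.

Obligatory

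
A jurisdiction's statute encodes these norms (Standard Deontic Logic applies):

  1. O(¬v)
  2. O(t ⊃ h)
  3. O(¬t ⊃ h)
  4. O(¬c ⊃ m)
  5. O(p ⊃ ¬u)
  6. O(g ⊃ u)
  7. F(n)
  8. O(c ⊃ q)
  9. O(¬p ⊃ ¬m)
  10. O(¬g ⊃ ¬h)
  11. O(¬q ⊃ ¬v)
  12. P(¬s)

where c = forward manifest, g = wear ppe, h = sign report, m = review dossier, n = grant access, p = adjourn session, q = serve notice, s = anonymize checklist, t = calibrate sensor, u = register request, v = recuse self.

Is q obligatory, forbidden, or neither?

By case analysis on t: premise 2 gives O(t ⊃ h) and premise 3 gives O(¬t ⊃ h), so O(h) either way.
The contrapositive of premise 10 (O(¬g ⊃ ¬h)) is O(h ⊃ g), and O(h) is already established, so O(g).
Premise 6 is O(g ⊃ u); since O(g), deontic closure gives O(u).
The contrapositive of premise 5 (O(p ⊃ ¬u)) is O(u ⊃ ¬p), and O(u) is already established, so O(¬p).
From O(¬p) and premise 9, O(¬p ⊃ ¬m), we obtain O(¬m).
Premise 4, O(¬c ⊃ m), contraposes to O(¬m ⊃ c); with O(¬m) we get O(c).
With premise 8, O(c ⊃ q), the K-axiom yields O(q).
Premises 1, 7, 11, 12 do not contribute to this derivation.
Hence q is obligatory.

Obligatory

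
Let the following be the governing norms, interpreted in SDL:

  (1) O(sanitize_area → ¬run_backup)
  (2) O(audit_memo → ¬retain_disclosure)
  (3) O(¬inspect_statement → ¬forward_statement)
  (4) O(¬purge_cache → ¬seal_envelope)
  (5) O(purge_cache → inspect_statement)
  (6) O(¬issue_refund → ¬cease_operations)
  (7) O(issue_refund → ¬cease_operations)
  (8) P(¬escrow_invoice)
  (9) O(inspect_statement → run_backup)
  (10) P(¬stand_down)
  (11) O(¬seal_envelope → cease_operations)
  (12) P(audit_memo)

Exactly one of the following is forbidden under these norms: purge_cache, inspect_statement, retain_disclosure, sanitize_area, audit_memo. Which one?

By case analysis on issue_refund: premise 7 gives O(issue_refund → ¬cease_operations) and premise 6 gives O(¬issue_refund → ¬cease_operations), so O(¬cease_operations) either way.
Premise 11, O(¬seal_envelope → cease_operations), contraposes to O(¬cease_operations → seal_envelope); with O(¬cease_operations) we get O(seal_envelope).
The contrapositive of premise 4 (O(¬purge_cache → ¬seal_envelope)) is O(seal_envelope → purge_cache), and O(seal_envelope) is already established, so O(purge_cache).
With premise 5, O(purge_cache → inspect_statement), the K-axiom yields O(inspect_statement).
With premise 9, O(inspect_statement → run_backup), the K-axiom yields O(run_backup).
Premise 1, O(sanitize_area → ¬run_backup), contraposes to O(run_backup → ¬sanitize_area); with O(run_backup) we get O(¬sanitize_area).
So O(¬sanitize_area) holds, i.e. sanitize_area is forbidden. None of the other listed options is forbidden under the premises.

sanitize_area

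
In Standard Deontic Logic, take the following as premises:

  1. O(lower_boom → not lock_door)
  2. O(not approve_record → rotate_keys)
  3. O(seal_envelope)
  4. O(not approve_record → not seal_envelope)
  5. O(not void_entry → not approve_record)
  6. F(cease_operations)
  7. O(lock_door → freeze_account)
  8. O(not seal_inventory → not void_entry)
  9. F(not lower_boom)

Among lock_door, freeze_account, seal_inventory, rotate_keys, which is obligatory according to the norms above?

Premise 3 states O(seal_envelope) outright.
Premise 4, O(not approve_record → not seal_envelope), contraposes to O(seal_envelope → approve_record); with O(seal_envelope) we get O(approve_record).
Premise 5, O(not void_entry → not approve_record), contraposes to O(approve_record → void_entry); with O(approve_record) we get O(void_entry).
Premise 8 is O(not seal_inventory → not void_entry); contrapositively O(void_entry → seal_inventory). Since O(void_entry) holds, K gives O(seal_inventory).
So O(seal_inventory) holds — seal_inventory is obligatory. None of the other listed options is made obligatory by any chain of premises.

seal_inventory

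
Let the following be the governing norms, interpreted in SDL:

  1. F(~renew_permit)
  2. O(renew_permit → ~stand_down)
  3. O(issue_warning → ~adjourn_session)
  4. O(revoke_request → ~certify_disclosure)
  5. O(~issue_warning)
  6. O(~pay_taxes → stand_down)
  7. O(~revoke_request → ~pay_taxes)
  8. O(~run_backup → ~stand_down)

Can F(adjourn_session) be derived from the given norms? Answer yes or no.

Premise 3 is O(issue_warning → ~adjourn_session), but O(issue_warning) is not derivable from the premises, so it does not yield O(~adjourn_session).
No other premise forces O(~adjourn_session). An ideal world satisfying every premise can still have adjourn_session true, so F(adjourn_session) is not derivable.

No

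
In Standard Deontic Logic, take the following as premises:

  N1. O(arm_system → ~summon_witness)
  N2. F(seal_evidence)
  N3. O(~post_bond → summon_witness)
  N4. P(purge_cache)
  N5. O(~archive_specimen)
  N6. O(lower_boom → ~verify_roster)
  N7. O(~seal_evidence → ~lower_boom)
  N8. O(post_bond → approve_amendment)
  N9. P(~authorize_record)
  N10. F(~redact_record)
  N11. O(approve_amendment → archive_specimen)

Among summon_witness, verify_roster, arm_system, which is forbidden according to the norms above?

arm_system

Premise 5 states O(~archive_specimen) outright.
Premise 11, O(approve_amendment → archive_specimen), contraposes to O(~archive_specimen → ~approve_amendment); with O(~archive_specimen) we get O(~approve_amendment).
Premise 8, O(post_bond → approve_amendment), contraposes to O(~approve_amendment → ~post_bond); with O(~approve_amendment) we get O(~post_bond).
With premise 3, O(~post_bond → summon_witness), the K-axiom yields O(summon_witness).
The contrapositive of premise 1 (O(arm_system → ~summon_witness)) is O(summon_witness → ~arm_system), and O(summon_witness) is already established, so O(~arm_system).
So O(~arm_system) holds, i.e. arm_system is forbidden. None of the other listed options is forbidden under the premises.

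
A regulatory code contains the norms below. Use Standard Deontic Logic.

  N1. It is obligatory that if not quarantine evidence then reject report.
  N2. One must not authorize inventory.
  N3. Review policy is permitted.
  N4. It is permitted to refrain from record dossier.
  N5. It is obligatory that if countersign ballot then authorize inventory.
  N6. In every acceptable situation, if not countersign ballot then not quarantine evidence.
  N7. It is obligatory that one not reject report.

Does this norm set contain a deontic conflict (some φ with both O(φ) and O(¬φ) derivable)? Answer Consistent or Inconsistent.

Inconsistent

Premise 7 gives O(¬reject_report).
The contrapositive of premise 1 (O(¬quarantine_evidence → reject_report)) is O(¬reject_report → quarantine_evidence), and O(¬reject_report) is already established, so O(quarantine_evidence).
Premise 6 is O(¬countersign_ballot → ¬quarantine_evidence); contrapositively O(quarantine_evidence → countersign_ballot). Since O(quarantine_evidence) holds, K gives O(countersign_ballot).
With premise 5, O(countersign_ballot → authorize_inventory), the K-axiom yields O(authorize_inventory).
But premise 2, F(authorize_inventory), means O(¬authorize_inventory).
We now have both O(authorize_inventory) and O(¬authorize_inventory) — authorize_inventory is simultaneously obligatory and forbidden, violating the D-axiom.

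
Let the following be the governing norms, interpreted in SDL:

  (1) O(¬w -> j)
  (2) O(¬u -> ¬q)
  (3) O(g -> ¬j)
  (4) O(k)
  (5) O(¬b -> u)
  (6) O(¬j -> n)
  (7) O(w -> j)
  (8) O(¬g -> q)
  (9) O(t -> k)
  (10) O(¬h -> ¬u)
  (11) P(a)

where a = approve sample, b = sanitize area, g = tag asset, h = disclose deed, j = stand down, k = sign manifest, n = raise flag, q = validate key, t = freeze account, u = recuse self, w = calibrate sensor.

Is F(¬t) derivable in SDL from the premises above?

Premise 9 is O(t -> k); even if O(k) held, inferring O(t) would be affirming the consequent — invalid.
No other premise forces O(t). An ideal world satisfying every premise can still have ¬t true, so F(¬t) is not derivable.

No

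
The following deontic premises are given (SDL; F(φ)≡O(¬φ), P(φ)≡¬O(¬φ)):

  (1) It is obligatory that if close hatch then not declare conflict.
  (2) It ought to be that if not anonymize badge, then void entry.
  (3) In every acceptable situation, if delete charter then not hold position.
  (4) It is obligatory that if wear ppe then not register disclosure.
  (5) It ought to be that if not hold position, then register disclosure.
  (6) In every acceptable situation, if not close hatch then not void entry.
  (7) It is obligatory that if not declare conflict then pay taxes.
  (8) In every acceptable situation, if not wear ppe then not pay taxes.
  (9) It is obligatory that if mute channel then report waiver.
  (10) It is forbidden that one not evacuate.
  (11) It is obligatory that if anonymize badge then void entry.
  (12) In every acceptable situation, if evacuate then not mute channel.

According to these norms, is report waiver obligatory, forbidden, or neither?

Premise 9 is O(mute_channel → report_waiver), but O(mute_channel) is not derivable from the premises, so it does not yield O(report_waiver).
No premise or chain of K-axiom applications forces O(report_waiver), and none forces O(¬report_waiver). So report_waiver is neither obligatory nor forbidden under these norms.

Neither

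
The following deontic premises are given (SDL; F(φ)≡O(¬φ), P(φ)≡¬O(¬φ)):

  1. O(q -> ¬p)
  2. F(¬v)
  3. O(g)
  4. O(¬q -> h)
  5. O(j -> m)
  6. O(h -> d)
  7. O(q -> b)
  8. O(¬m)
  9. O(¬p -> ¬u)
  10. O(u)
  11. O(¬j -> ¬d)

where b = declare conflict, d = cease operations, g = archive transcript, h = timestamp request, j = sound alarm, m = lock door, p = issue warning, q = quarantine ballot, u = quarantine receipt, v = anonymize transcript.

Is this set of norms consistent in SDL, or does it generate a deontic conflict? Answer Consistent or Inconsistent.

Inconsistent

Premise 10 gives O(u).
Premise 9, O(¬p -> ¬u), contraposes to O(u -> p); with O(u) we get O(p).
Premise 1, O(q -> ¬p), contraposes to O(p -> ¬q); with O(p) we get O(¬q).
Premise 4 is O(¬q -> h); since O(¬q), deontic closure gives O(h).
With premise 6, O(h -> d), the K-axiom yields O(d).
Premise 11 is O(¬j -> ¬d); contrapositively O(d -> j). Since O(d) holds, K gives O(j).
Applying K to premise 5 (O(j -> m)) and O(j) yields O(m).
Yet premise 8 states O(¬m).
We now have both O(m) and O(¬m) — m is simultaneously obligatory and forbidden, violating the D-axiom.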